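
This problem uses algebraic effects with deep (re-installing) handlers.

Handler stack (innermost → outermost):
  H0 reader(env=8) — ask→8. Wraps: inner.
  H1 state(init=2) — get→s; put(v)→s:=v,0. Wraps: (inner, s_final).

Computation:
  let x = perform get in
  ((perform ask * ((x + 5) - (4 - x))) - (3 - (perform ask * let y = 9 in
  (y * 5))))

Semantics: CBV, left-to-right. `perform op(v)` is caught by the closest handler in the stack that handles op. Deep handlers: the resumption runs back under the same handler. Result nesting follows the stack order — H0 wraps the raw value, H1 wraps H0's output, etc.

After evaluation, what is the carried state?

Answer: 2

Evaluation trace:
get @ H1 ⇒ 2
ask @ H0 ⇒ 8
ask @ H0 ⇒ 8
H0 returns 397
H1 returns (397, 2)
= (397, 2)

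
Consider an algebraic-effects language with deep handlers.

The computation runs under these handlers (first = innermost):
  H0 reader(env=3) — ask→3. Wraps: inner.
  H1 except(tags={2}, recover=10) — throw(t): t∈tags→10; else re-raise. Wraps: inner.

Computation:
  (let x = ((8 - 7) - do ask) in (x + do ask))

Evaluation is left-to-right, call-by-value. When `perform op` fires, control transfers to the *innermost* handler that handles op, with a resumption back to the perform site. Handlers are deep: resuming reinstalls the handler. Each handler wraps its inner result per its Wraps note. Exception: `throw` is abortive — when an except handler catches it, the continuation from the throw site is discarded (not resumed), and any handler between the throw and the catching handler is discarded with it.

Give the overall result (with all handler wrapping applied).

Answer: 1

Working:
ask @ H0 ⇒ 3
ask @ H0 ⇒ 3
H0 returns 1
H1 returns 1
= 1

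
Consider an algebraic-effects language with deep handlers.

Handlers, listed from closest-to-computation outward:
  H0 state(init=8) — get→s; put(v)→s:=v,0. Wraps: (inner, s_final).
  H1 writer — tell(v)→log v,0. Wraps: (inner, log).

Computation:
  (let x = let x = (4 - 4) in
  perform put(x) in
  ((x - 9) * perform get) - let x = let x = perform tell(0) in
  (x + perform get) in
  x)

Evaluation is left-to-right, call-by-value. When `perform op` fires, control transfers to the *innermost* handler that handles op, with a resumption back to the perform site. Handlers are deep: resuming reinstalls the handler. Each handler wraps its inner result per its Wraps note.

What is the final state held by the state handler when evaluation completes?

Answer: 0

Evaluation trace:
put(0) @ H0 ⇒ s:=0
get @ H0 ⇒ 0
tell(0) @ H1 ⇒ log+=0
get @ H0 ⇒ 0
H0 returns (0, 0)
H1 returns ((0, 0), (0))
= ((0, 0), (0))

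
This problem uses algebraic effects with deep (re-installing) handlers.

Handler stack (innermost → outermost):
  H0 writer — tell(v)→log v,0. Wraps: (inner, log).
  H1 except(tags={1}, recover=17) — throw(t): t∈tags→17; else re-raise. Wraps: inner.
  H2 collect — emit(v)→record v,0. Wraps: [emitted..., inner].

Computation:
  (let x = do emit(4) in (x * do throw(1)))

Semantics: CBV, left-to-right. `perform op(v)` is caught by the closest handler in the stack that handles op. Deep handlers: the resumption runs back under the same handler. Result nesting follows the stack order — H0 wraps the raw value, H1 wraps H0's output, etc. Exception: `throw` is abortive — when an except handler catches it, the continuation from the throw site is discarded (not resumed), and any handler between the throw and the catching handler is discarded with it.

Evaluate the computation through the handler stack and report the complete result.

Working:
emit(4) @ H2 ⇒ out+=4
throw(1) @ H1 caught ⇒ 17
H2 returns [4, 17]
= [4, 17]

Answer: [4, 17]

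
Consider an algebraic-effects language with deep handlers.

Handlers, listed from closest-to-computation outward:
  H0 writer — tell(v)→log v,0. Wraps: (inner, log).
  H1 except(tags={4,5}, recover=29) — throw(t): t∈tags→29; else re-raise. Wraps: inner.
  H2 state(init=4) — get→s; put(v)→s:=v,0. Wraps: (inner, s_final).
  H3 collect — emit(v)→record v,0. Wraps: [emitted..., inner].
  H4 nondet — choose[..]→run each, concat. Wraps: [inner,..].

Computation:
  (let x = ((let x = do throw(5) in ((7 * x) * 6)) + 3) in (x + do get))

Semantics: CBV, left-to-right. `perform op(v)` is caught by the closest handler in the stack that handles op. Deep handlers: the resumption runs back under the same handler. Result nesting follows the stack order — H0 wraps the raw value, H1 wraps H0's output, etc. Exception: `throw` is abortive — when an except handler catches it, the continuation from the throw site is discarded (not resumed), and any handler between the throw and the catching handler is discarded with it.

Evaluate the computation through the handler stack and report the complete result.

Answer: [[(29, 4)]]

Step-by-step:
throw(5) @ H1 caught ⇒ 29
H2 returns (29, 4)
H3 returns [(29, 4)]
H4 returns [[(29, 4)]]
= [[(29, 4)]]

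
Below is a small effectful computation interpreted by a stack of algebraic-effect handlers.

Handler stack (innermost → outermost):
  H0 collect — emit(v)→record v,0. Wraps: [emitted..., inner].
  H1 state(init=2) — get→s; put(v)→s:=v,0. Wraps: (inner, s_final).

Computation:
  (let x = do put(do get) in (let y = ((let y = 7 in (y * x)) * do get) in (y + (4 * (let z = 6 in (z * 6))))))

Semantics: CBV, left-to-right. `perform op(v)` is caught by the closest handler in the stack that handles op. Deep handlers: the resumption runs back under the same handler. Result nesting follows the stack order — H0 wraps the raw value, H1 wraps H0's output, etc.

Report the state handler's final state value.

Working:
get @ H1 ⇒ 2
put(2) @ H1 ⇒ s:=2
get @ H1 ⇒ 2
H0 returns [144]
H1 returns ([144], 2)
= ([144], 2)

Answer: 2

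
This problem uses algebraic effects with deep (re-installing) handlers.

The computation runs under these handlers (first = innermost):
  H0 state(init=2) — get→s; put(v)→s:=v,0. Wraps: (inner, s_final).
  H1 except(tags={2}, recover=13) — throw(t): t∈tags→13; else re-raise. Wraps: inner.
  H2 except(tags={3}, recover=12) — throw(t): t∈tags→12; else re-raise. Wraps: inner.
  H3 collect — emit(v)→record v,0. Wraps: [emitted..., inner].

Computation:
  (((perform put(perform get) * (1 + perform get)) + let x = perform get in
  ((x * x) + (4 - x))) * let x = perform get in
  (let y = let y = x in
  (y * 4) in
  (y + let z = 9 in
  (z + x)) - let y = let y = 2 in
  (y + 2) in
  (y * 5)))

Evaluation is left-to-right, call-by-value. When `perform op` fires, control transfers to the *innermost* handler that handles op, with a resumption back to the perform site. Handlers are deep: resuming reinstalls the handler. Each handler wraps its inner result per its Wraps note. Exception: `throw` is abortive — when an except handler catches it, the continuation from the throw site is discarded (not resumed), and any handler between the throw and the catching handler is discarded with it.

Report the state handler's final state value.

Answer: 2

Working:
get @ H0 ⇒ 2
put(2) @ H0 ⇒ s:=2
get @ H0 ⇒ 2
get @ H0 ⇒ 2
get @ H0 ⇒ 2
H0 returns (-6, 2)
H1 returns (-6, 2)
H2 returns (-6, 2)
H3 returns [(-6, 2)]
= [(-6, 2)]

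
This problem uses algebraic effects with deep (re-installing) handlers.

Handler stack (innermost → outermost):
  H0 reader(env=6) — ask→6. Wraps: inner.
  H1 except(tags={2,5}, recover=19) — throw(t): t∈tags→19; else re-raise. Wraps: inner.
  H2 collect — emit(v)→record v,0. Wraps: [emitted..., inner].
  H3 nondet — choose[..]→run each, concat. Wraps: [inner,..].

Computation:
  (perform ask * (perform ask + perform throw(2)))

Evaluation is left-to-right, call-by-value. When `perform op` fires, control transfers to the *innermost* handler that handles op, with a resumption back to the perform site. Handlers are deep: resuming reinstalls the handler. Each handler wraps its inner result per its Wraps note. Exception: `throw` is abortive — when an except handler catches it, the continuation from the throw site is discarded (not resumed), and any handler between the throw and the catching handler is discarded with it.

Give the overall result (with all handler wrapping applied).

Step-by-step:
ask @ H0 ⇒ 6
ask @ H0 ⇒ 6
throw(2) @ H1 caught ⇒ 19
H2 returns [19]
H3 returns [[19]]
= [[19]]

Answer: [[19]]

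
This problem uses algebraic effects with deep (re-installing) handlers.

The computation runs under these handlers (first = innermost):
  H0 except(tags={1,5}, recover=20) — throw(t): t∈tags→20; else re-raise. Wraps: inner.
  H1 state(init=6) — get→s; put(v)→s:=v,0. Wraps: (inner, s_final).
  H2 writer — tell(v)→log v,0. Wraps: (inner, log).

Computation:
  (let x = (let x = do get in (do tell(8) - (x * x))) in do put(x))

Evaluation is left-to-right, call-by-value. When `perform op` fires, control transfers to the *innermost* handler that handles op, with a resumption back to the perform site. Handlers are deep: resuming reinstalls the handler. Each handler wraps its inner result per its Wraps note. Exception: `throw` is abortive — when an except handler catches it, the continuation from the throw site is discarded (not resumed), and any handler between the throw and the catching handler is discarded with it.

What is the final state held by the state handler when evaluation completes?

Answer: -36

Evaluation trace:
get @ H1 ⇒ 6
tell(8) @ H2 ⇒ log+=8
put(-36) @ H1 ⇒ s:=-36
H0 returns 0
H1 returns (0, -36)
H2 returns ((0, -36), (8))
= ((0, -36), (8))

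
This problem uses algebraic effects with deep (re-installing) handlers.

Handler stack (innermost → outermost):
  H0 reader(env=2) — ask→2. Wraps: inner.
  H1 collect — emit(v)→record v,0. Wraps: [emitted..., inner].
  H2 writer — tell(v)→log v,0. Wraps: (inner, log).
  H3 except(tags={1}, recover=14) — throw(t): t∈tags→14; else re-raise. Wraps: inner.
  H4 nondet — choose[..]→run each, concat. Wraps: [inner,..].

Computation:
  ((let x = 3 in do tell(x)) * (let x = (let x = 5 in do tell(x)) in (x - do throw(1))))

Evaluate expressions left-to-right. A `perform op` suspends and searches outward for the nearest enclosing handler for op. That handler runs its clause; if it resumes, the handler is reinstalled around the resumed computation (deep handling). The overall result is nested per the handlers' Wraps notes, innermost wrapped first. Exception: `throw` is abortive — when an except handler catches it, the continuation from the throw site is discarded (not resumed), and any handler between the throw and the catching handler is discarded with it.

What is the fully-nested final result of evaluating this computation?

Working:
tell(3) @ H2 ⇒ log+=3
tell(5) @ H2 ⇒ log+=5
throw(1) @ H3 caught ⇒ 14
H4 returns [14]
= [14]

Answer: [14]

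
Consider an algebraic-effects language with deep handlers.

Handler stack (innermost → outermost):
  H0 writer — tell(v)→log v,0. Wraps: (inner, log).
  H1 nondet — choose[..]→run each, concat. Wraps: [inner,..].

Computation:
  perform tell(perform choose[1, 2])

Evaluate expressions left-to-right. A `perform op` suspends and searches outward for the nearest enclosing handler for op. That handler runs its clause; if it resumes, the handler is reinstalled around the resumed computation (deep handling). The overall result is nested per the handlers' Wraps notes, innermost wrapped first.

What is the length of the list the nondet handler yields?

Answer: 2

Evaluation trace:
choose[1, 2] @ H1
  branch[0] choose=1:
    tell(1) @ H0 ⇒ log+=1
    H0 returns (0, (1))
    H1 returns [(0, (1))]
  branch[1] choose=2:
    tell(2) @ H0 ⇒ log+=2
    H0 returns (0, (2))
    H1 returns [(0, (2))]
= [(0, (1)), (0, (2))]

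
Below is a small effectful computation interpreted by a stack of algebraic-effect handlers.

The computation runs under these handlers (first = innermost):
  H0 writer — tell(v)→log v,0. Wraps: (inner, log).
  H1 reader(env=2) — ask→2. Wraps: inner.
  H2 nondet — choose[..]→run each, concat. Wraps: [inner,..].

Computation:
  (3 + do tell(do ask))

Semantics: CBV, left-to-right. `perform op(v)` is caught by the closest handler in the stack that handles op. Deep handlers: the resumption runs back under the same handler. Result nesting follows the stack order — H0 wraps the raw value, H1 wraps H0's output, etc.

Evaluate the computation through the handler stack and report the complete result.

Working:
ask @ H1 ⇒ 2
tell(2) @ H0 ⇒ log+=2
H0 returns (3, (2))
H1 returns (3, (2))
H2 returns [(3, (2))]
= [(3, (2))]

Answer: [(3, (2))]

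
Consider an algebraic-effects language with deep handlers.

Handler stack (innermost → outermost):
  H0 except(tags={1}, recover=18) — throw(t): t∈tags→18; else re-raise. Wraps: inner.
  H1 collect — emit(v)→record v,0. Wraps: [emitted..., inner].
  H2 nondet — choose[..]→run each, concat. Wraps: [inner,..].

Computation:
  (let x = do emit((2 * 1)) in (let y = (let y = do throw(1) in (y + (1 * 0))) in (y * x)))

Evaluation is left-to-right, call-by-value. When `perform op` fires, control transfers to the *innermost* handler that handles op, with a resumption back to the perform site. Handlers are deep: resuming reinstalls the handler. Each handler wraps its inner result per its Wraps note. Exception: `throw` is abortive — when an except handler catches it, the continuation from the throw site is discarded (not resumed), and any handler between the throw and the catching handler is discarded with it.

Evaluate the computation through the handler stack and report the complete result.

Step-by-step:
emit(2) @ H1 ⇒ out+=2
throw(1) @ H0 caught ⇒ 18
H1 returns [2, 18]
H2 returns [[2, 18]]
= [[2, 18]]

Answer: [[2, 18]]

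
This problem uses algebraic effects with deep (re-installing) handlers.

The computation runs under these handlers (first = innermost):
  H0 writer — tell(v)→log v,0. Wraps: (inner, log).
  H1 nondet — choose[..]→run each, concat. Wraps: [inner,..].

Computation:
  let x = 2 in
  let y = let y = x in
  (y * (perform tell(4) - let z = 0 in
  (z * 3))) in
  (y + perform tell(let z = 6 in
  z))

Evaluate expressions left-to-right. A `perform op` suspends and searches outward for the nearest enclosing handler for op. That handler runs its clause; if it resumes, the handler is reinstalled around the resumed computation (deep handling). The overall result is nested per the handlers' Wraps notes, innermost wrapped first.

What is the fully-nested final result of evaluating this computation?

Working:
tell(4) @ H0 ⇒ log+=4
tell(6) @ H0 ⇒ log+=6
H0 returns (0, (4, 6))
H1 returns [(0, (4, 6))]
= [(0, (4, 6))]

Answer: [(0, (4, 6))]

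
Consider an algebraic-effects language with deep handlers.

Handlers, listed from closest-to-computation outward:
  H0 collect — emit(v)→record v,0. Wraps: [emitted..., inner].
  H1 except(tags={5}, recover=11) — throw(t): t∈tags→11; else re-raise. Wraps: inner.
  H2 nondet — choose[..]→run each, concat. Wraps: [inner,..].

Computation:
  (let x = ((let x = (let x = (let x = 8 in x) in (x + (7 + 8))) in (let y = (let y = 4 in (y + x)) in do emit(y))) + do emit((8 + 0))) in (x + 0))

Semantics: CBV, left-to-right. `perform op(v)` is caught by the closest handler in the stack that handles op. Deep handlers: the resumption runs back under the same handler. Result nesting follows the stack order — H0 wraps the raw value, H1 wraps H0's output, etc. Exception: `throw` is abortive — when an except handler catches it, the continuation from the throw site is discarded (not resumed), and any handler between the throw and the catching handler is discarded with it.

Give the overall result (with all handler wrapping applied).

Evaluation trace:
emit(27) @ H0 ⇒ out+=27
emit(8) @ H0 ⇒ out+=8
H0 returns [27, 8, 0]
H1 returns [27, 8, 0]
H2 returns [[27, 8, 0]]
= [[27, 8, 0]]

Answer: [[27, 8, 0]]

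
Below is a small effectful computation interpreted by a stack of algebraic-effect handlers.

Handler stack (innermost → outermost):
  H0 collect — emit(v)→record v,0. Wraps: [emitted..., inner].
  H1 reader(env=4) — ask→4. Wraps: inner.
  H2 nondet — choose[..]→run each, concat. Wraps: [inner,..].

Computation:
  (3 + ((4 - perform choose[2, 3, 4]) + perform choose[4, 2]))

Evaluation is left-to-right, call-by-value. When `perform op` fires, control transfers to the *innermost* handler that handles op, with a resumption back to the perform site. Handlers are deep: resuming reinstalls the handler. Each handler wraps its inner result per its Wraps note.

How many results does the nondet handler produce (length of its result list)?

Answer: 6

Step-by-step:
choose[2, 3, 4] @ H2
  branch[0] choose=2:
    choose[4, 2] @ H2
      branch[0] choose=4:
        H0 returns [9]
        H1 returns [9]
        H2 returns [[9]]
      branch[1] choose=2:
        H0 returns [7]
        H1 returns [7]
        H2 returns [[7]]
  branch[1] choose=3:
    choose[4, 2] @ H2
      branch[0] choose=4:
        H0 returns [8]
        H1 returns [8]
        H2 returns [[8]]
      branch[1] choose=2:
        H0 returns [6]
        H1 returns [6]
        H2 returns [[6]]
  branch[2] choose=4:
    choose[4, 2] @ H2
      branch[0] choose=4:
        H0 returns [7]
        H1 returns [7]
        H2 returns [[7]]
      branch[1] choose=2:
        H0 returns [5]
        H1 returns [5]
        H2 returns [[5]]
= [[9], [7], [8], [6], [7], [5]]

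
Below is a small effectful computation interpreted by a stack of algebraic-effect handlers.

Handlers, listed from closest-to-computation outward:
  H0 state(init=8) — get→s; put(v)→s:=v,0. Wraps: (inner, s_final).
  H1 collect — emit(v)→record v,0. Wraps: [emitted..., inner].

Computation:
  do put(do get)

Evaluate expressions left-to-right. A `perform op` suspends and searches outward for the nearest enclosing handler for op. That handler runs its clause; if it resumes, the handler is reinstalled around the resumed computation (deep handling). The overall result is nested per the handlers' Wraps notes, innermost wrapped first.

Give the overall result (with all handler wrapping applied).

Step-by-step:
get @ H0 ⇒ 8
put(8) @ H0 ⇒ s:=8
H0 returns (0, 8)
H1 returns [(0, 8)]
= [(0, 8)]

Answer: [(0, 8)]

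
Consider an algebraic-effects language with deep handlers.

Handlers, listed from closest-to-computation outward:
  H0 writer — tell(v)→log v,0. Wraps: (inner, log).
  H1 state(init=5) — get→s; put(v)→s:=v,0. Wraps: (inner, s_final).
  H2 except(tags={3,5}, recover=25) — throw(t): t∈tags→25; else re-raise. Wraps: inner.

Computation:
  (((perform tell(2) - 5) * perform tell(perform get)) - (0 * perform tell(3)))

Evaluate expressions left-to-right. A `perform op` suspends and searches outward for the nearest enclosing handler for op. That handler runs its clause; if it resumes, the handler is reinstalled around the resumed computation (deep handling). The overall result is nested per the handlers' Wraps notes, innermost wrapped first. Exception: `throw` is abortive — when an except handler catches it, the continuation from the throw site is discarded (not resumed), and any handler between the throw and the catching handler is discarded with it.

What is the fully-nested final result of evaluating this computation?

Answer: ((0, (2, 5, 3)), 5)

Working:
tell(2) @ H0 ⇒ log+=2
get @ H1 ⇒ 5
tell(5) @ H0 ⇒ log+=5
tell(3) @ H0 ⇒ log+=3
H0 returns (0, (2, 5, 3))
H1 returns ((0, (2, 5, 3)), 5)
H2 returns ((0, (2, 5, 3)), 5)
= ((0, (2, 5, 3)), 5)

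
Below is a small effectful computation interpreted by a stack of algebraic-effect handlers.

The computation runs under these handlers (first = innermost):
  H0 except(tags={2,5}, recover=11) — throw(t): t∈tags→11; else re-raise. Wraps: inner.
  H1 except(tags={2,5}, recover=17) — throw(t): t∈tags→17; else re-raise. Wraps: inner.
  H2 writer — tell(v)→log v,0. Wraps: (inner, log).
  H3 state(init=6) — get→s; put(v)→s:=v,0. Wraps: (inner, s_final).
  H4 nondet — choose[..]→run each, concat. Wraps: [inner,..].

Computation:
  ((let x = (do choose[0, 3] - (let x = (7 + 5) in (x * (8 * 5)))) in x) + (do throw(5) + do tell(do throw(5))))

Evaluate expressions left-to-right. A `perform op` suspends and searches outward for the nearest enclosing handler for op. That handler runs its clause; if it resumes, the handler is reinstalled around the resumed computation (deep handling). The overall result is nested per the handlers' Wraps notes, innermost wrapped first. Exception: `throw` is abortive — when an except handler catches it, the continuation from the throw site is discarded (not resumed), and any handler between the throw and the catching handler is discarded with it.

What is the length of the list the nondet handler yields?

Answer: 2

Evaluation trace:
choose[0, 3] @ H4
  branch[0] choose=0:
    throw(5) @ H0 caught ⇒ 11
    H1 returns 11
    H2 returns (11, ())
    H3 returns ((11, ()), 6)
    H4 returns [((11, ()), 6)]
  branch[1] choose=3:
    throw(5) @ H0 caught ⇒ 11
    H1 returns 11
    H2 returns (11, ())
    H3 returns ((11, ()), 6)
    H4 returns [((11, ()), 6)]
= [((11, ()), 6), ((11, ()), 6)]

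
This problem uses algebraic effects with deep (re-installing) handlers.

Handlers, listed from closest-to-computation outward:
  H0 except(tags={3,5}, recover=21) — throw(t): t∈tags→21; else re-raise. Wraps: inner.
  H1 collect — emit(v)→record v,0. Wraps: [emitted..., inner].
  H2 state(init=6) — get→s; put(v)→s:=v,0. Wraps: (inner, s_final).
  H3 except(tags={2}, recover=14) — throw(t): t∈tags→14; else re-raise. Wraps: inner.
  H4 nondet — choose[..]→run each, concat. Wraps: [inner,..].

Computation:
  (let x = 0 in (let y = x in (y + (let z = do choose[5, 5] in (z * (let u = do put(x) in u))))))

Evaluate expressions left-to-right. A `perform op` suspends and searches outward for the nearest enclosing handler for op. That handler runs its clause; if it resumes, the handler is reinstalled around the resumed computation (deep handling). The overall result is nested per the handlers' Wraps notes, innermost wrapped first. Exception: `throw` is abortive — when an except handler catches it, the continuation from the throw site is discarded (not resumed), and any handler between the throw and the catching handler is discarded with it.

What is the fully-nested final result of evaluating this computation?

Evaluation trace:
choose[5, 5] @ H4
  branch[0] choose=5:
    put(0) @ H2 ⇒ s:=0
    H0 returns 0
    H1 returns [0]
    H2 returns ([0], 0)
    H3 returns ([0], 0)
    H4 returns [([0], 0)]
  branch[1] choose=5:
    put(0) @ H2 ⇒ s:=0
    H0 returns 0
    H1 returns [0]
    H2 returns ([0], 0)
    H3 returns ([0], 0)
    H4 returns [([0], 0)]
= [([0], 0), ([0], 0)]

Answer: [([0], 0), ([0], 0)]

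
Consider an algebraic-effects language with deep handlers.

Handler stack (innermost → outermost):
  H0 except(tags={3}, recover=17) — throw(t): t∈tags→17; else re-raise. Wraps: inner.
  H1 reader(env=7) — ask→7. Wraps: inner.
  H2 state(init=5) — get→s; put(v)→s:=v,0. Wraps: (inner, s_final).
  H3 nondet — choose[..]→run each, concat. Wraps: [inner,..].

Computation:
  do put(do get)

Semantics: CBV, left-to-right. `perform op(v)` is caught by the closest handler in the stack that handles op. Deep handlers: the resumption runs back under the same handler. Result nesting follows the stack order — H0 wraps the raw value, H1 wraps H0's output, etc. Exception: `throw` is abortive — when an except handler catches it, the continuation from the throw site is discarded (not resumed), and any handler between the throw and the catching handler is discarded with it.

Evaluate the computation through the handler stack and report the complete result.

Step-by-step:
get @ H2 ⇒ 5
put(5) @ H2 ⇒ s:=5
H0 returns 0
H1 returns 0
H2 returns (0, 5)
H3 returns [(0, 5)]
= [(0, 5)]

Answer: [(0, 5)]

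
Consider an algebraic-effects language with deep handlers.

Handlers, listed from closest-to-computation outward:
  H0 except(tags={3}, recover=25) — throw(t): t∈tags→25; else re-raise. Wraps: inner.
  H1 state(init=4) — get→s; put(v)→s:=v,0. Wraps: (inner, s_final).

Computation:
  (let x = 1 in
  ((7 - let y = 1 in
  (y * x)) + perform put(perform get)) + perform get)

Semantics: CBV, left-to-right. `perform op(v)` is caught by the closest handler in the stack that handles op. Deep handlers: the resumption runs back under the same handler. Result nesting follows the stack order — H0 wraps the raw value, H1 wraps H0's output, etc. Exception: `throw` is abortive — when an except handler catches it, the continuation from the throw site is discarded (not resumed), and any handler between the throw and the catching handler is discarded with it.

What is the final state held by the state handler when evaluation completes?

Answer: 4

Working:
get @ H1 ⇒ 4
put(4) @ H1 ⇒ s:=4
get @ H1 ⇒ 4
H0 returns 10
H1 returns (10, 4)
= (10, 4)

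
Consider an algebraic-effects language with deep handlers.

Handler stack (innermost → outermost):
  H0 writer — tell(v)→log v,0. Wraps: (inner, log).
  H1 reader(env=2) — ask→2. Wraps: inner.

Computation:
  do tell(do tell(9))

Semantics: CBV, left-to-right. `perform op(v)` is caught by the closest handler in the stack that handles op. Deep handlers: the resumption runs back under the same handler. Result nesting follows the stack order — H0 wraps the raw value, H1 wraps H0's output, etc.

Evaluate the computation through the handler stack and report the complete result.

Step-by-step:
tell(9) @ H0 ⇒ log+=9
tell(0) @ H0 ⇒ log+=0
H0 returns (0, (9, 0))
H1 returns (0, (9, 0))
= (0, (9, 0))

Answer: (0, (9, 0))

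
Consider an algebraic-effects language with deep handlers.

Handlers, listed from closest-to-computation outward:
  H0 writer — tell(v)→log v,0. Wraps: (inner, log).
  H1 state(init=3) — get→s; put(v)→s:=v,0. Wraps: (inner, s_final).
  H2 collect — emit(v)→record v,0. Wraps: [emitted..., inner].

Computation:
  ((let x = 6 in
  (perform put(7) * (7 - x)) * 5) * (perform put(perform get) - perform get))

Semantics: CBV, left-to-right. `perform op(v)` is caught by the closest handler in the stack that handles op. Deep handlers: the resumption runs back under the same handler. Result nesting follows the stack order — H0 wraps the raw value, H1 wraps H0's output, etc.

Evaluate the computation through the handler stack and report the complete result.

Answer: [((0, ()), 7)]

Working:
put(7) @ H1 ⇒ s:=7
get @ H1 ⇒ 7
put(7) @ H1 ⇒ s:=7
get @ H1 ⇒ 7
H0 returns (0, ())
H1 returns ((0, ()), 7)
H2 returns [((0, ()), 7)]
= [((0, ()), 7)]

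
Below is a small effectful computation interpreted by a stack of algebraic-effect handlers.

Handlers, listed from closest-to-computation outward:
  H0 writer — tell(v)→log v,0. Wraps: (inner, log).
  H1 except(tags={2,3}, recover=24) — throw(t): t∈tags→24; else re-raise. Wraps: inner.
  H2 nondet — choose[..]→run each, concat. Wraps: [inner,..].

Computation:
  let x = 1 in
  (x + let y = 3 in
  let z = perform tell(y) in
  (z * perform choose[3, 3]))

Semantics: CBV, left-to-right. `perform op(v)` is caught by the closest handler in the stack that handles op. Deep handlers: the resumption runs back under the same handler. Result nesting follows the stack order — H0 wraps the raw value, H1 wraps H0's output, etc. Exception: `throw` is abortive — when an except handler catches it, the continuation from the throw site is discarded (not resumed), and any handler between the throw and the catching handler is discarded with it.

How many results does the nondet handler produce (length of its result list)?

Answer: 2

Working:
tell(3) @ H0 ⇒ log+=3
choose[3, 3] @ H2
  branch[0] choose=3:
    H0 returns (1, (3))
    H1 returns (1, (3))
    H2 returns [(1, (3))]
  branch[1] choose=3:
    H0 returns (1, (3))
    H1 returns (1, (3))
    H2 returns [(1, (3))]
= [(1, (3)), (1, (3))]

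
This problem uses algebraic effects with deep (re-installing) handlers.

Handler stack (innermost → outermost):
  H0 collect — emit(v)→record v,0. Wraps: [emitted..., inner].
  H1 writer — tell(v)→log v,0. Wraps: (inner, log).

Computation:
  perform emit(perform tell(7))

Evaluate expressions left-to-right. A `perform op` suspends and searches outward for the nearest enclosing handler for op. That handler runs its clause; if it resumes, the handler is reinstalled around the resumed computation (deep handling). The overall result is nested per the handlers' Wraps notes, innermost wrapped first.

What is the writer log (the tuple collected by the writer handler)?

Answer: (7)

Working:
tell(7) @ H1 ⇒ log+=7
emit(0) @ H0 ⇒ out+=0
H0 returns [0, 0]
H1 returns ([0, 0], (7))
= ([0, 0], (7))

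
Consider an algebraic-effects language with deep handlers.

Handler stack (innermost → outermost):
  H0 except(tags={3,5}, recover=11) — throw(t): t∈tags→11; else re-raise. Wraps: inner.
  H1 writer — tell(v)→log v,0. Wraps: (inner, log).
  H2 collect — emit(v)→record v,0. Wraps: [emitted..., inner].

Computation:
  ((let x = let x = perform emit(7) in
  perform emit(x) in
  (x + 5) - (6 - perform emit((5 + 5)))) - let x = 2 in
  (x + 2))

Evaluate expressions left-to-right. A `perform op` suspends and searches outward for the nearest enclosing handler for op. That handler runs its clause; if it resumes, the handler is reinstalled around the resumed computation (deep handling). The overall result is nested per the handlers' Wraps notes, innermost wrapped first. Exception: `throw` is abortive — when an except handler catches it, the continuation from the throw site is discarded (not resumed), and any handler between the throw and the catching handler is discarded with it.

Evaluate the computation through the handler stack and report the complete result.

Step-by-step:
emit(7) @ H2 ⇒ out+=7
emit(0) @ H2 ⇒ out+=0
emit(10) @ H2 ⇒ out+=10
H0 returns -5
H1 returns (-5, ())
H2 returns [7, 0, 10, (-5, ())]
= [7, 0, 10, (-5, ())]

Answer: [7, 0, 10, (-5, ())]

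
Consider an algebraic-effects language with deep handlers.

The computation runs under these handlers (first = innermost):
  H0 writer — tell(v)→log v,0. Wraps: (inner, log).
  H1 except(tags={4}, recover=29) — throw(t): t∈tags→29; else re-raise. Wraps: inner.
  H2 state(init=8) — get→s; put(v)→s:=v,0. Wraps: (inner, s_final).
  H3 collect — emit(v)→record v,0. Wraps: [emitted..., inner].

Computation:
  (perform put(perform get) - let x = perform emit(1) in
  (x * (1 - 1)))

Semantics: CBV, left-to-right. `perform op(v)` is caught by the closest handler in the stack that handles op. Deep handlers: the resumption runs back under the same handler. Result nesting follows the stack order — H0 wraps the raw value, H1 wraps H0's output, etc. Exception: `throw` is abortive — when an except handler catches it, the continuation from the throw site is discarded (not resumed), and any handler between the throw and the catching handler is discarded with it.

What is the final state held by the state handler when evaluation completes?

Answer: 8

Working:
get @ H2 ⇒ 8
put(8) @ H2 ⇒ s:=8
emit(1) @ H3 ⇒ out+=1
H0 returns (0, ())
H1 returns (0, ())
H2 returns ((0, ()), 8)
H3 returns [1, ((0, ()), 8)]
= [1, ((0, ()), 8)]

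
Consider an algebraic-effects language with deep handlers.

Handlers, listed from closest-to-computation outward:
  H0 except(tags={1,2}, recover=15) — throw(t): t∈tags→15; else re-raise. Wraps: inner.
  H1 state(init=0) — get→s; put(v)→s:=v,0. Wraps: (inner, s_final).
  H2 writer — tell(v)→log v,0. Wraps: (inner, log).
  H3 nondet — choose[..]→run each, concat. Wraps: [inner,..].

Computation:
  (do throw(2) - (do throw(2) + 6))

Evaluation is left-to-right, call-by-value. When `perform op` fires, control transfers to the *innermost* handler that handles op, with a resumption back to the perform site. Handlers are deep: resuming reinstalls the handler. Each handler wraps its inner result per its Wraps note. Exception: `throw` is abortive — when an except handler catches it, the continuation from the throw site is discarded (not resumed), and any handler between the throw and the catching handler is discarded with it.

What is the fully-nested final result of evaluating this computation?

Working:
throw(2) @ H0 caught ⇒ 15
H1 returns (15, 0)
H2 returns ((15, 0), ())
H3 returns [((15, 0), ())]
= [((15, 0), ())]

Answer: [((15, 0), ())]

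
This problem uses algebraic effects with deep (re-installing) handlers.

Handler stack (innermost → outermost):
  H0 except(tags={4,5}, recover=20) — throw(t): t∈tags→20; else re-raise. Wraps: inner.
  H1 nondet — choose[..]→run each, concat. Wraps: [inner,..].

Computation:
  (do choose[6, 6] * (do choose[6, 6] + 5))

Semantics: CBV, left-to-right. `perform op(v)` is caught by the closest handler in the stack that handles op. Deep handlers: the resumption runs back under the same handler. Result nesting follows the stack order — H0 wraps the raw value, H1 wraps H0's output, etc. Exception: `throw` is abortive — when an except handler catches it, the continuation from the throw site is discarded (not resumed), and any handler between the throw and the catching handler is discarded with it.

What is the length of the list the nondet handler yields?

Answer: 4

Step-by-step:
choose[6, 6] @ H1
  branch[0] choose=6:
    choose[6, 6] @ H1
      branch[0] choose=6:
        H0 returns 66
        H1 returns [66]
      branch[1] choose=6:
        H0 returns 66
        H1 returns [66]
  branch[1] choose=6:
    choose[6, 6] @ H1
      branch[0] choose=6:
        H0 returns 66
        H1 returns [66]
      branch[1] choose=6:
        H0 returns 66
        H1 returns [66]
= [66, 66, 66, 66]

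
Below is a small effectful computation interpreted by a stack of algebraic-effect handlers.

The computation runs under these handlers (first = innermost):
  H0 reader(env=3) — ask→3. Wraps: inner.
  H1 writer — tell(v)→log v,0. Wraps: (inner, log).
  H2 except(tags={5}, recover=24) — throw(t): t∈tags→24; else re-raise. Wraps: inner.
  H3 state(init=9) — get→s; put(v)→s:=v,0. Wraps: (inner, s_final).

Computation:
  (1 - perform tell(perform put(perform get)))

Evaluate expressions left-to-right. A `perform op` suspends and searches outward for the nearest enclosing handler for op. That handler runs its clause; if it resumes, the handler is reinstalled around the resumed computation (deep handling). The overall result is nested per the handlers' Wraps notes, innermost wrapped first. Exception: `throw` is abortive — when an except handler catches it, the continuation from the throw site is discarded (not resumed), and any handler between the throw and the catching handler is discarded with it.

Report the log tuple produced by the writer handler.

Answer: (0)

Step-by-step:
get @ H3 ⇒ 9
put(9) @ H3 ⇒ s:=9
tell(0) @ H1 ⇒ log+=0
H0 returns 1
H1 returns (1, (0))
H2 returns (1, (0))
H3 returns ((1, (0)), 9)
= ((1, (0)), 9)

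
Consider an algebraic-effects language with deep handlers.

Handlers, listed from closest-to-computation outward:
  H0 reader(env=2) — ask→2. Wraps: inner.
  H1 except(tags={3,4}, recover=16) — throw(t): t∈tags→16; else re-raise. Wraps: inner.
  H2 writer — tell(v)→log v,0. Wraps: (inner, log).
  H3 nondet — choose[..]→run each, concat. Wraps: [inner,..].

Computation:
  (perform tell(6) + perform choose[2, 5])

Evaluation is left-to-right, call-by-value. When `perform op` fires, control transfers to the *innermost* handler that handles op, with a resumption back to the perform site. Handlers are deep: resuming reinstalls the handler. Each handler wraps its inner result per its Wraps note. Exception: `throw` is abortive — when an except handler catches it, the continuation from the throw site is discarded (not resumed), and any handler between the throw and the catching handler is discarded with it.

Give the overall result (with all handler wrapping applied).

Evaluation trace:
tell(6) @ H2 ⇒ log+=6
choose[2, 5] @ H3
  branch[0] choose=2:
    H0 returns 2
    H1 returns 2
    H2 returns (2, (6))
    H3 returns [(2, (6))]
  branch[1] choose=5:
    H0 returns 5
    H1 returns 5
    H2 returns (5, (6))
    H3 returns [(5, (6))]
= [(2, (6)), (5, (6))]

Answer: [(2, (6)), (5, (6))]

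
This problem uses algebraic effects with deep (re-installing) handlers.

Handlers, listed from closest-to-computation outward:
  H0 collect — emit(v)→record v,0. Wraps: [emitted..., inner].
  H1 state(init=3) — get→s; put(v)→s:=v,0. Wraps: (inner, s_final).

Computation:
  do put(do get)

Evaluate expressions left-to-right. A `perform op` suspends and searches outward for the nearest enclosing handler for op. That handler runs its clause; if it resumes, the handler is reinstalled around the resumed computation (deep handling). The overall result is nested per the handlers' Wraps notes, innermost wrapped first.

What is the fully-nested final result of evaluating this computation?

Answer: ([0], 3)

Step-by-step:
get @ H1 ⇒ 3
put(3) @ H1 ⇒ s:=3
H0 returns [0]
H1 returns ([0], 3)
= ([0], 3)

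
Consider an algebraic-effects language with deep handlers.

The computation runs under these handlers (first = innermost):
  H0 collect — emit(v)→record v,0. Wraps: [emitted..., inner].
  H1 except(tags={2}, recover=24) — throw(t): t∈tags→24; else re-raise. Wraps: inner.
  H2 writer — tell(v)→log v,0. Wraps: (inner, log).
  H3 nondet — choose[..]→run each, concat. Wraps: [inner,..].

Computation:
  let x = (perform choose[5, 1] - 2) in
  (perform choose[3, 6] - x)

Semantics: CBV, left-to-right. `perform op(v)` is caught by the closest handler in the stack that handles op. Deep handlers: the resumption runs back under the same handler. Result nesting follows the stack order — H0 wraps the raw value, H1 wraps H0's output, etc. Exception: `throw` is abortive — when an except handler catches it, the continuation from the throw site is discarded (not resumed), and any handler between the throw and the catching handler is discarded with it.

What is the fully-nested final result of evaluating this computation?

Step-by-step:
choose[5, 1] @ H3
  branch[0] choose=5:
    choose[3, 6] @ H3
      branch[0] choose=3:
        H0 returns [0]
        H1 returns [0]
        H2 returns ([0], ())
        H3 returns [([0], ())]
      branch[1] choose=6:
        H0 returns [3]
        H1 returns [3]
        H2 returns ([3], ())
        H3 returns [([3], ())]
  branch[1] choose=1:
    choose[3, 6] @ H3
      branch[0] choose=3:
        H0 returns [4]
        H1 returns [4]
        H2 returns ([4], ())
        H3 returns [([4], ())]
      branch[1] choose=6:
        H0 returns [7]
        H1 returns [7]
        H2 returns ([7], ())
        H3 returns [([7], ())]
= [([0], ()), ([3], ()), ([4], ()), ([7], ())]

Answer: [([0], ()), ([3], ()), ([4], ()), ([7], ())]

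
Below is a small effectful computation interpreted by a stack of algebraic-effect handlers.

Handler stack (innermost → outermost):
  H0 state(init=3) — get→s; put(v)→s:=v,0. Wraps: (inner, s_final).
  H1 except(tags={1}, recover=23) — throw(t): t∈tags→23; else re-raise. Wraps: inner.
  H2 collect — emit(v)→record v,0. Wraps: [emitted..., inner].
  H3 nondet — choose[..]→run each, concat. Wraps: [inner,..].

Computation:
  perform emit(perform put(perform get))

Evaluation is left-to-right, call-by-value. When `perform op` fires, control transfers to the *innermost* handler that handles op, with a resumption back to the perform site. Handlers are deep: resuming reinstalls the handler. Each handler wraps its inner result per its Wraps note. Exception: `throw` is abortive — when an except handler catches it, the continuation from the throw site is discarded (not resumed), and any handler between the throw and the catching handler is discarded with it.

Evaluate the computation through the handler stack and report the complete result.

Evaluation trace:
get @ H0 ⇒ 3
put(3) @ H0 ⇒ s:=3
emit(0) @ H2 ⇒ out+=0
H0 returns (0, 3)
H1 returns (0, 3)
H2 returns [0, (0, 3)]
H3 returns [[0, (0, 3)]]
= [[0, (0, 3)]]

Answer: [[0, (0, 3)]]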